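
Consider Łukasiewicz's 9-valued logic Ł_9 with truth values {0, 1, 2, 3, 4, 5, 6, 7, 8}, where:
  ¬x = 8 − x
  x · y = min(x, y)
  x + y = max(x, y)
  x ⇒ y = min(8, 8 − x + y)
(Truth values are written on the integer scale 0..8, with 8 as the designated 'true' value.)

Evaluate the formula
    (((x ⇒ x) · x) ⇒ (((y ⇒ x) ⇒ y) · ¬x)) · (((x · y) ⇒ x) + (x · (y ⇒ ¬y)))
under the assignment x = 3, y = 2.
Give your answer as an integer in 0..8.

x ⇒ x = 3 ⇒ 3 = 8
(x ⇒ x) · x = 8 · 3 = 3
y ⇒ x = 2 ⇒ 3 = 8
(y ⇒ x) ⇒ y = 8 ⇒ 2 = 2
¬x = ¬3 = 5
((y ⇒ x) ⇒ y) · ¬x = 2 · 5 = 2
((x ⇒ x) · x) ⇒ (((y ⇒ x) ⇒ y) · ¬x) = 3 ⇒ 2 = 7
x · y = 3 · 2 = 2
(x · y) ⇒ x = 2 ⇒ 3 = 8
¬y = ¬2 = 6
y ⇒ ¬y = 2 ⇒ 6 = 8
x · (y ⇒ ¬y) = 3 · 8 = 3
((x · y) ⇒ x) + (x · (y ⇒ ¬y)) = 8 + 3 = 8
(((x ⇒ x) · x) ⇒ (((y ⇒ x) ⇒ y) · ¬x)) · (((x · y) ⇒ x) + (x · (y ⇒ ¬y))) = 7 · 8 = 7

7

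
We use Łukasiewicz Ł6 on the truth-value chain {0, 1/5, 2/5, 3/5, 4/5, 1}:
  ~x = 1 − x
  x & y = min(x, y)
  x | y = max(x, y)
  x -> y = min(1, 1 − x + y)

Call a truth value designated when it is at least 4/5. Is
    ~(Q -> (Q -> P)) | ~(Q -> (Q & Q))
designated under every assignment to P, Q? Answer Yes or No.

No

Counterexample: take P = 0, Q = 0.
Q -> P = 0 -> 0 = 1
Q -> (Q -> P) = 0 -> 1 = 1
~(Q -> (Q -> P)) = ~1 = 0
Q & Q = 0 & 0 = 0
Q -> (Q & Q) = 0 -> 0 = 1
~(Q -> (Q & Q)) = ~1 = 0
~(Q -> (Q -> P)) | ~(Q -> (Q & Q)) = 0 | 0 = 0
This gives 0, which is below 4/5.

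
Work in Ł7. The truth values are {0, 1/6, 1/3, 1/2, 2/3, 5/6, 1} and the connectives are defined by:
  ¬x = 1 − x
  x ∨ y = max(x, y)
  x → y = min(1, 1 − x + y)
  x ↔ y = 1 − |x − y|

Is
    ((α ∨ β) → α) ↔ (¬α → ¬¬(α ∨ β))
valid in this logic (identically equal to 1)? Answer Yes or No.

No

Counterexample: take α = 0, β = 0.
α ∨ β = 0 ∨ 0 = 0
(α ∨ β) → α = 0 → 0 = 1
¬α = ¬0 = 1
α ∨ β = 0 ∨ 0 = 0
¬(α ∨ β) = ¬0 = 1
¬¬(α ∨ β) = ¬1 = 0
¬α → ¬¬(α ∨ β) = 1 → 0 = 0
((α ∨ β) → α) ↔ (¬α → ¬¬(α ∨ β)) = 1 ↔ 0 = 0
This gives 0 ≠ 1.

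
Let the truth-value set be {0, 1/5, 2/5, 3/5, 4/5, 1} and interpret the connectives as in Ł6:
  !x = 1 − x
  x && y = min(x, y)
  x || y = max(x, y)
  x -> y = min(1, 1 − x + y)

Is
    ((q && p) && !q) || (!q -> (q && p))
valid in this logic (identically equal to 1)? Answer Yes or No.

No

Counterexample: take p = 0, q = 0.
q && p = 0 && 0 = 0
!q = !0 = 1
(q && p) && !q = 0 && 1 = 0
!q = !0 = 1
q && p = 0 && 0 = 0
!q -> (q && p) = 1 -> 0 = 0
((q && p) && !q) || (!q -> (q && p)) = 0 || 0 = 0
This gives 0 ≠ 1.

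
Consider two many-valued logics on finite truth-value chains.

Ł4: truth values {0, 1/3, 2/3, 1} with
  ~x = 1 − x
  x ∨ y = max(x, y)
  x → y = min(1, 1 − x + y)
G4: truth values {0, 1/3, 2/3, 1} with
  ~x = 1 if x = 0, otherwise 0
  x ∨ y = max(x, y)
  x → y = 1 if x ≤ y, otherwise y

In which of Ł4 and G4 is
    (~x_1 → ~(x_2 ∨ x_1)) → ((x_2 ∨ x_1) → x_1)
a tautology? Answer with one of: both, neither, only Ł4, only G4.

In Ł4: every assignment gives 1 — tautology.
In G4: at x_1 = 1/3, x_2 = 2/3 the value is 1/3 — not a tautology.

only Ł4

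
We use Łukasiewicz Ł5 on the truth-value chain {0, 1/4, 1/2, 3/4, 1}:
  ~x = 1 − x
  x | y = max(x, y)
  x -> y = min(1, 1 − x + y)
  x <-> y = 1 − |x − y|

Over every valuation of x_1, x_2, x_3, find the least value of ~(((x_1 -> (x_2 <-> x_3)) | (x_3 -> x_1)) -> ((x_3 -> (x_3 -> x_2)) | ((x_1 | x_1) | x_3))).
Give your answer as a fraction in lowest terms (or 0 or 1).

Take x_1 = 0, x_2 = 0, x_3 = 0:
x_2 <-> x_3 = 0 <-> 0 = 1
x_1 -> (x_2 <-> x_3) = 0 -> 1 = 1
x_3 -> x_1 = 0 -> 0 = 1
(x_1 -> (x_2 <-> x_3)) | (x_3 -> x_1) = 1 | 1 = 1
x_3 -> x_2 = 0 -> 0 = 1
x_3 -> (x_3 -> x_2) = 0 -> 1 = 1
x_1 | x_1 = 0 | 0 = 0
(x_1 | x_1) | x_3 = 0 | 0 = 0
(x_3 -> (x_3 -> x_2)) | ((x_1 | x_1) | x_3) = 1 | 0 = 1
((x_1 -> (x_2 <-> x_3)) | (x_3 -> x_1)) -> ((x_3 -> (x_3 -> x_2)) | ((x_1 | x_1) | x_3)) = 1 -> 1 = 1
~(((x_1 -> (x_2 <-> x_3)) | (x_3 -> x_1)) -> ((x_3 -> (x_3 -> x_2)) | ((x_1 | x_1) | x_3))) = ~1 = 0
No assignment yields a value below 0, so this is the minimum.

0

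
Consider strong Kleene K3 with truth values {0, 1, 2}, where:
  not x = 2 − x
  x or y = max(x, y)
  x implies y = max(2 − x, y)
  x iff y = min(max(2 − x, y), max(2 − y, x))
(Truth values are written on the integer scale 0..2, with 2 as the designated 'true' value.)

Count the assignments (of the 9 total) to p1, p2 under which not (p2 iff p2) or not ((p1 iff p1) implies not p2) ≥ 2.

2

p1 = 0, p2 = 0 ↦ 0  <
p1 = 0, p2 = 1 ↦ 1  <
p1 = 0, p2 = 2 ↦ 2  ≥
p1 = 1, p2 = 0 ↦ 0  <
p1 = 1, p2 = 1 ↦ 1  <
p1 = 1, p2 = 2 ↦ 1  <
p1 = 2, p2 = 0 ↦ 0  <
p1 = 2, p2 = 1 ↦ 1  <
p1 = 2, p2 = 2 ↦ 2  ≥
So 2 of the 9 assignments meet the threshold.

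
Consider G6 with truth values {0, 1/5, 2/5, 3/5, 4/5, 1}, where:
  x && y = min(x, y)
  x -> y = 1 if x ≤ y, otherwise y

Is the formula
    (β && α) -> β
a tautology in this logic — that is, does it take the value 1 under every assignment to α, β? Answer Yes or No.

At α = 2/5, β = 3/5, for instance:
β && α = 3/5 && 2/5 = 2/5
(β && α) -> β = 2/5 -> 3/5 = 1
and checking the remaining 35 assignments likewise gives ≥ 1 in every case.

Yes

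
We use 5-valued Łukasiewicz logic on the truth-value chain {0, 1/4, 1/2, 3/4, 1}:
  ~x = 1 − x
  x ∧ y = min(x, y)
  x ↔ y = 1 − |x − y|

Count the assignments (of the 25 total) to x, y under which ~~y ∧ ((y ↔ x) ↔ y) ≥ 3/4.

6

value 1: 1 assignment (counts)
value 3/4: 5 assignments (counts)
value 1/2: 7 assignments
value 1/4: 6 assignments
value 0: 6 assignments
So 6 of the 25 assignments meet the threshold.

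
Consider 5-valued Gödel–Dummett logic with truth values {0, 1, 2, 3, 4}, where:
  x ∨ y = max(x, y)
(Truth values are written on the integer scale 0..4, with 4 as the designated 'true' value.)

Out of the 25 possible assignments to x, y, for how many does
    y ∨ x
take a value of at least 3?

value 4: 9 assignments (counts)
value 3: 7 assignments (counts)
value 2: 5 assignments
value 1: 3 assignments
value 0: 1 assignment
So 16 of the 25 assignments meet the threshold.

16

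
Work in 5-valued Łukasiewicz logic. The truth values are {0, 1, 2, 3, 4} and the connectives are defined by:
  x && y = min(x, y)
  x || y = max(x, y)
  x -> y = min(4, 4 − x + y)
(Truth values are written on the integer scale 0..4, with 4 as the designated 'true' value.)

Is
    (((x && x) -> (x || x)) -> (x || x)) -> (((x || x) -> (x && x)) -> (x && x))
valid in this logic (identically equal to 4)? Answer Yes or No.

Yes

x = 0 ↦ 4
x = 1 ↦ 4
x = 2 ↦ 4
x = 3 ↦ 4
x = 4 ↦ 4
Every assignment gives a value ≥ 4.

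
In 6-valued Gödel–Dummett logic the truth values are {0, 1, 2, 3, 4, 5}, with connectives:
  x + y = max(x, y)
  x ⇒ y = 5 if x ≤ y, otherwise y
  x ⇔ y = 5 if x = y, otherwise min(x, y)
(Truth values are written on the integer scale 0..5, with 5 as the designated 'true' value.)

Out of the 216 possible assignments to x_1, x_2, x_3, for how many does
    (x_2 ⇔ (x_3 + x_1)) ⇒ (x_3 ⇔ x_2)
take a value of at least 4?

value 5: 161 assignments (counts)
value 4: 1 assignment (counts)
value 3: 4 assignments
value 2: 9 assignments
value 1: 16 assignments
value 0: 25 assignments
So 162 of the 216 assignments meet the threshold.

162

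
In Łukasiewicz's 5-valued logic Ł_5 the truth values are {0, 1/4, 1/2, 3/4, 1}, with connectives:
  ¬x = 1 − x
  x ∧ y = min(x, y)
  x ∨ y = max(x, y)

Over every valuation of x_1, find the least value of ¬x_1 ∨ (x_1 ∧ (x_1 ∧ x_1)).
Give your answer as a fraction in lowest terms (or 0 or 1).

1/2

Take x_1 = 1/2:
¬x_1 = ¬1/2 = 1/2
x_1 ∧ x_1 = 1/2 ∧ 1/2 = 1/2
x_1 ∧ (x_1 ∧ x_1) = 1/2 ∧ 1/2 = 1/2
¬x_1 ∨ (x_1 ∧ (x_1 ∧ x_1)) = 1/2 ∨ 1/2 = 1/2
No assignment yields a value below 1/2, so this is the minimum.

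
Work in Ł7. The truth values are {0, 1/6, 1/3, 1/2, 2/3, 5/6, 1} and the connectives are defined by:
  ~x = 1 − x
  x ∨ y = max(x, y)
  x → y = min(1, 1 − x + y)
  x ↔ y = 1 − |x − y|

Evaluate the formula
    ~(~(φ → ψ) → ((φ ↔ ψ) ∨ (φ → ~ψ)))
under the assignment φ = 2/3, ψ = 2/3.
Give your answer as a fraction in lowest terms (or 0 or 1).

φ → ψ = 2/3 → 2/3 = 1
~(φ → ψ) = ~1 = 0
φ ↔ ψ = 2/3 ↔ 2/3 = 1
~ψ = ~2/3 = 1/3
φ → ~ψ = 2/3 → 1/3 = 2/3
(φ ↔ ψ) ∨ (φ → ~ψ) = 1 ∨ 2/3 = 1
~(φ → ψ) → ((φ ↔ ψ) ∨ (φ → ~ψ)) = 0 → 1 = 1
~(~(φ → ψ) → ((φ ↔ ψ) ∨ (φ → ~ψ))) = ~1 = 0

0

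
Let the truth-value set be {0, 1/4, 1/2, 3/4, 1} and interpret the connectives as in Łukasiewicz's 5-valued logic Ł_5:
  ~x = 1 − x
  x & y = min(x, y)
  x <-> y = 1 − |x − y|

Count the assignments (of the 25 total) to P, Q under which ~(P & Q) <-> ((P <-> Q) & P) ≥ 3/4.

value 1: 4 assignments (counts)
value 3/4: 3 assignments (counts)
value 1/2: 9 assignments
value 1/4: 2 assignments
value 0: 7 assignments
So 7 of the 25 assignments meet the threshold.

7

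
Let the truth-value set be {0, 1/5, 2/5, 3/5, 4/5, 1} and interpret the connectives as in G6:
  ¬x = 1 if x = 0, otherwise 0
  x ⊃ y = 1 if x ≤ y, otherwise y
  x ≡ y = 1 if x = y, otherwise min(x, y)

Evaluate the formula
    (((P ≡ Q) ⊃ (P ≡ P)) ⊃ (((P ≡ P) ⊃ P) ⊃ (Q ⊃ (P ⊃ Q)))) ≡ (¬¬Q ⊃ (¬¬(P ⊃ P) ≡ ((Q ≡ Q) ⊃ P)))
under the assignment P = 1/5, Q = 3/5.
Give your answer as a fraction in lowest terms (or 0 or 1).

1/5

P ≡ Q = 1/5 ≡ 3/5 = 1/5
P ≡ P = 1/5 ≡ 1/5 = 1
(P ≡ Q) ⊃ (P ≡ P) = 1/5 ⊃ 1 = 1
P ≡ P = 1/5 ≡ 1/5 = 1
(P ≡ P) ⊃ P = 1 ⊃ 1/5 = 1/5
P ⊃ Q = 1/5 ⊃ 3/5 = 1
Q ⊃ (P ⊃ Q) = 3/5 ⊃ 1 = 1
((P ≡ P) ⊃ P) ⊃ (Q ⊃ (P ⊃ Q)) = 1/5 ⊃ 1 = 1
((P ≡ Q) ⊃ (P ≡ P)) ⊃ (((P ≡ P) ⊃ P) ⊃ (Q ⊃ (P ⊃ Q))) = 1 ⊃ 1 = 1
¬Q = ¬3/5 = 0
¬¬Q = ¬0 = 1
P ⊃ P = 1/5 ⊃ 1/5 = 1
¬(P ⊃ P) = ¬1 = 0
¬¬(P ⊃ P) = ¬0 = 1
Q ≡ Q = 3/5 ≡ 3/5 = 1
(Q ≡ Q) ⊃ P = 1 ⊃ 1/5 = 1/5
¬¬(P ⊃ P) ≡ ((Q ≡ Q) ⊃ P) = 1 ≡ 1/5 = 1/5
¬¬Q ⊃ (¬¬(P ⊃ P) ≡ ((Q ≡ Q) ⊃ P)) = 1 ⊃ 1/5 = 1/5
(((P ≡ Q) ⊃ (P ≡ P)) ⊃ (((P ≡ P) ⊃ P) ⊃ (Q ⊃ (P ⊃ Q)))) ≡ (¬¬Q ⊃ (¬¬(P ⊃ P) ≡ ((Q ≡ Q) ⊃ P))) = 1 ≡ 1/5 = 1/5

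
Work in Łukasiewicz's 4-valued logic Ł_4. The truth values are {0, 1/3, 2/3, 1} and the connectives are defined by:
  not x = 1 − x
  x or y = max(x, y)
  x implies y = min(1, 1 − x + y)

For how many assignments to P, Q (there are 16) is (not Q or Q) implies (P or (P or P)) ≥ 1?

P = 0, Q = 0 ↦ 0  <
P = 0, Q = 1/3 ↦ 1/3  <
P = 0, Q = 2/3 ↦ 1/3  <
P = 0, Q = 1 ↦ 0  <
P = 1/3, Q = 0 ↦ 1/3  <
P = 1/3, Q = 1/3 ↦ 2/3  <
P = 1/3, Q = 2/3 ↦ 2/3  <
P = 1/3, Q = 1 ↦ 1/3  <
P = 2/3, Q = 0 ↦ 2/3  <
P = 2/3, Q = 1/3 ↦ 1  ≥
P = 2/3, Q = 2/3 ↦ 1  ≥
P = 2/3, Q = 1 ↦ 2/3  <
P = 1, Q = 0 ↦ 1  ≥
P = 1, Q = 1/3 ↦ 1  ≥
P = 1, Q = 2/3 ↦ 1  ≥
P = 1, Q = 1 ↦ 1  ≥
So 6 of the 16 assignments meet the threshold.

6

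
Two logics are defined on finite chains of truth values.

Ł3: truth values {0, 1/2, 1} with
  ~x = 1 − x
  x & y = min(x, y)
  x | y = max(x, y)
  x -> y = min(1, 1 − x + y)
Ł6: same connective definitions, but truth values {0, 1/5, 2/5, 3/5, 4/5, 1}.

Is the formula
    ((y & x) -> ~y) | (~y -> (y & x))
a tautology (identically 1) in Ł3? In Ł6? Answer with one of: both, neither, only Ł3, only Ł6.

both

In Ł3: every assignment gives 1 — tautology.
In Ł6: every assignment gives 1 — tautology.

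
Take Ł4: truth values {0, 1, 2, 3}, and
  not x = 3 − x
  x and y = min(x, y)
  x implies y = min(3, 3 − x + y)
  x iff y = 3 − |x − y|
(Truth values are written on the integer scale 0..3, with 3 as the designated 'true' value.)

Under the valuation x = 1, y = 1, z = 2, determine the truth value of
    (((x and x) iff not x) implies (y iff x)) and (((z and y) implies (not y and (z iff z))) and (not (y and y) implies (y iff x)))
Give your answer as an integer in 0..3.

3

x and x = 1 and 1 = 1
not x = not 1 = 2
(x and x) iff not x = 1 iff 2 = 2
y iff x = 1 iff 1 = 3
((x and x) iff not x) implies (y iff x) = 2 implies 3 = 3
z and y = 2 and 1 = 1
not y = not 1 = 2
z iff z = 2 iff 2 = 3
not y and (z iff z) = 2 and 3 = 2
(z and y) implies (not y and (z iff z)) = 1 implies 2 = 3
y and y = 1 and 1 = 1
not (y and y) = not 1 = 2
y iff x = 1 iff 1 = 3
not (y and y) implies (y iff x) = 2 implies 3 = 3
((z and y) implies (not y and (z iff z))) and (not (y and y) implies (y iff x)) = 3 and 3 = 3
(((x and x) iff not x) implies (y iff x)) and (((z and y) implies (not y and (z iff z))) and (not (y and y) implies (y iff x))) = 3 and 3 = 3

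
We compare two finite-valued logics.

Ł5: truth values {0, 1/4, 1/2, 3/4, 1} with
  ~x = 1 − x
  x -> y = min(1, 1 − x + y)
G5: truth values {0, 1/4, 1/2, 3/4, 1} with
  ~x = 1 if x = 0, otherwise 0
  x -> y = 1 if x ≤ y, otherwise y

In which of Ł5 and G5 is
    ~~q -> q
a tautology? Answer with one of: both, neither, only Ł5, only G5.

In Ł5: every assignment gives 1 — tautology.
In G5: at q = 1/4 the value is 1/4 — not a tautology.

only Ł5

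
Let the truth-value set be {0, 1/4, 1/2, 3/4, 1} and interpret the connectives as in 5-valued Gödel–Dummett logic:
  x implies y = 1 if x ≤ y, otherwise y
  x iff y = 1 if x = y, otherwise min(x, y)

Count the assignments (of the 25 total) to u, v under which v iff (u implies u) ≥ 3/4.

value 1: 5 assignments (counts)
value 3/4: 5 assignments (counts)
value 1/2: 5 assignments
value 1/4: 5 assignments
value 0: 5 assignments
So 10 of the 25 assignments meet the threshold.

10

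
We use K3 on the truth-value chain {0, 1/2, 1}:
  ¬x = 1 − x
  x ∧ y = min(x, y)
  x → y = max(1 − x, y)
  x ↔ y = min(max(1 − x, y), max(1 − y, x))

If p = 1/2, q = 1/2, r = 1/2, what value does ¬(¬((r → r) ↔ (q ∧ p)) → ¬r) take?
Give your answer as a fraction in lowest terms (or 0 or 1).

r → r = 1/2 → 1/2 = 1/2
q ∧ p = 1/2 ∧ 1/2 = 1/2
(r → r) ↔ (q ∧ p) = 1/2 ↔ 1/2 = 1/2
¬((r → r) ↔ (q ∧ p)) = ¬1/2 = 1/2
¬r = ¬1/2 = 1/2
¬((r → r) ↔ (q ∧ p)) → ¬r = 1/2 → 1/2 = 1/2
¬(¬((r → r) ↔ (q ∧ p)) → ¬r) = ¬1/2 = 1/2

1/2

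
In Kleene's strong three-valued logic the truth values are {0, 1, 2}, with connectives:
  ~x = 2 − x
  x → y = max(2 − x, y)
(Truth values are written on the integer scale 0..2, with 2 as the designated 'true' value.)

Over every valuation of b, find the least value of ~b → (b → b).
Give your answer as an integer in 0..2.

Take b = 1:
~b = ~1 = 1
b → b = 1 → 1 = 1
~b → (b → b) = 1 → 1 = 1
No assignment yields a value below 1, so this is the minimum.

1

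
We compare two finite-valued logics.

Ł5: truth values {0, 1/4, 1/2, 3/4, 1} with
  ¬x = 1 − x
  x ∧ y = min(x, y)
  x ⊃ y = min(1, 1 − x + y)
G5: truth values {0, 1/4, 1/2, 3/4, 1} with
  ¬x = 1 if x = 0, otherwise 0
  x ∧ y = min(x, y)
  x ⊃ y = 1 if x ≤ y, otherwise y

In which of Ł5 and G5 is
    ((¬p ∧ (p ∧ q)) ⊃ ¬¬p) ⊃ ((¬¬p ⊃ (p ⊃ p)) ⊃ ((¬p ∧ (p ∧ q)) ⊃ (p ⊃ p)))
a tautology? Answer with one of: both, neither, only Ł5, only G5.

In Ł5: every assignment gives 1 — tautology.
In G5: every assignment gives 1 — tautology.

both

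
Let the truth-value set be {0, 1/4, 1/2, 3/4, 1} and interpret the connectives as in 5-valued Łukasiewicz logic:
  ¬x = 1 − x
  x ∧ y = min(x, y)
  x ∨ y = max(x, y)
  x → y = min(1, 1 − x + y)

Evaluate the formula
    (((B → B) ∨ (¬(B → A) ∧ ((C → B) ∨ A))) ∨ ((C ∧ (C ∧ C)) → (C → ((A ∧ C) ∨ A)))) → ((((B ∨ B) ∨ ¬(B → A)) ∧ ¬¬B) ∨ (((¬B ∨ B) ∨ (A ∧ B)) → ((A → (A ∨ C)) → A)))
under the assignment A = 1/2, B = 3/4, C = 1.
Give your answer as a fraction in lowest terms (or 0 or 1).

3/4

B → B = 3/4 → 3/4 = 1
B → A = 3/4 → 1/2 = 3/4
¬(B → A) = ¬3/4 = 1/4
C → B = 1 → 3/4 = 3/4
(C → B) ∨ A = 3/4 ∨ 1/2 = 3/4
¬(B → A) ∧ ((C → B) ∨ A) = 1/4 ∧ 3/4 = 1/4
(B → B) ∨ (¬(B → A) ∧ ((C → B) ∨ A)) = 1 ∨ 1/4 = 1
C ∧ C = 1 ∧ 1 = 1
C ∧ (C ∧ C) = 1 ∧ 1 = 1
A ∧ C = 1/2 ∧ 1 = 1/2
(A ∧ C) ∨ A = 1/2 ∨ 1/2 = 1/2
C → ((A ∧ C) ∨ A) = 1 → 1/2 = 1/2
(C ∧ (C ∧ C)) → (C → ((A ∧ C) ∨ A)) = 1 → 1/2 = 1/2
((B → B) ∨ (¬(B → A) ∧ ((C → B) ∨ A))) ∨ ((C ∧ (C ∧ C)) → (C → ((A ∧ C) ∨ A))) = 1 ∨ 1/2 = 1
B ∨ B = 3/4 ∨ 3/4 = 3/4
B → A = 3/4 → 1/2 = 3/4
¬(B → A) = ¬3/4 = 1/4
(B ∨ B) ∨ ¬(B → A) = 3/4 ∨ 1/4 = 3/4
¬B = ¬3/4 = 1/4
¬¬B = ¬1/4 = 3/4
((B ∨ B) ∨ ¬(B → A)) ∧ ¬¬B = 3/4 ∧ 3/4 = 3/4
¬B = ¬3/4 = 1/4
¬B ∨ B = 1/4 ∨ 3/4 = 3/4
A ∧ B = 1/2 ∧ 3/4 = 1/2
(¬B ∨ B) ∨ (A ∧ B) = 3/4 ∨ 1/2 = 3/4
A ∨ C = 1/2 ∨ 1 = 1
A → (A ∨ C) = 1/2 → 1 = 1
(A → (A ∨ C)) → A = 1 → 1/2 = 1/2
((¬B ∨ B) ∨ (A ∧ B)) → ((A → (A ∨ C)) → A) = 3/4 → 1/2 = 3/4
(((B ∨ B) ∨ ¬(B → A)) ∧ ¬¬B) ∨ (((¬B ∨ B) ∨ (A ∧ B)) → ((A → (A ∨ C)) → A)) = 3/4 ∨ 3/4 = 3/4
(((B → B) ∨ (¬(B → A) ∧ ((C → B) ∨ A))) ∨ ((C ∧ (C ∧ C)) → (C → ((A ∧ C) ∨ A)))) → ((((B ∨ B) ∨ ¬(B → A)) ∧ ¬¬B) ∨ (((¬B ∨ B) ∨ (A ∧ B)) → ((A → (A ∨ C)) → A))) = 1 → 3/4 = 3/4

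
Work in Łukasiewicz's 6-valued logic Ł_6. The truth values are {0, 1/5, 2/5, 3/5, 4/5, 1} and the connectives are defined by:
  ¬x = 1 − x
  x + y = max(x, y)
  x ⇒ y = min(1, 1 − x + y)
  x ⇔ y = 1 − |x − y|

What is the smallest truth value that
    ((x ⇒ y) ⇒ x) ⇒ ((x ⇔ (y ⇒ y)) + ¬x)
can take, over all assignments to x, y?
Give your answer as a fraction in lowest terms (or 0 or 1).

3/5

Take x = 3/5, y = 0:
x ⇒ y = 3/5 ⇒ 0 = 2/5
(x ⇒ y) ⇒ x = 2/5 ⇒ 3/5 = 1
y ⇒ y = 0 ⇒ 0 = 1
x ⇔ (y ⇒ y) = 3/5 ⇔ 1 = 3/5
¬x = ¬3/5 = 2/5
(x ⇔ (y ⇒ y)) + ¬x = 3/5 + 2/5 = 3/5
((x ⇒ y) ⇒ x) ⇒ ((x ⇔ (y ⇒ y)) + ¬x) = 1 ⇒ 3/5 = 3/5
No assignment yields a value below 3/5, so this is the minimum.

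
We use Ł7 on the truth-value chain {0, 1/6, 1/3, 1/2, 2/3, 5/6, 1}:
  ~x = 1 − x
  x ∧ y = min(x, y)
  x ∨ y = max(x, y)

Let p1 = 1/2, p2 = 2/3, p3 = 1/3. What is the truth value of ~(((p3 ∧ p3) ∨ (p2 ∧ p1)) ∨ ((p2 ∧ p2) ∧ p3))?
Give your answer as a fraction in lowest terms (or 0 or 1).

p3 ∧ p3 = 1/3 ∧ 1/3 = 1/3
p2 ∧ p1 = 2/3 ∧ 1/2 = 1/2
(p3 ∧ p3) ∨ (p2 ∧ p1) = 1/3 ∨ 1/2 = 1/2
p2 ∧ p2 = 2/3 ∧ 2/3 = 2/3
(p2 ∧ p2) ∧ p3 = 2/3 ∧ 1/3 = 1/3
((p3 ∧ p3) ∨ (p2 ∧ p1)) ∨ ((p2 ∧ p2) ∧ p3) = 1/2 ∨ 1/3 = 1/2
~(((p3 ∧ p3) ∨ (p2 ∧ p1)) ∨ ((p2 ∧ p2) ∧ p3)) = ~1/2 = 1/2

1/2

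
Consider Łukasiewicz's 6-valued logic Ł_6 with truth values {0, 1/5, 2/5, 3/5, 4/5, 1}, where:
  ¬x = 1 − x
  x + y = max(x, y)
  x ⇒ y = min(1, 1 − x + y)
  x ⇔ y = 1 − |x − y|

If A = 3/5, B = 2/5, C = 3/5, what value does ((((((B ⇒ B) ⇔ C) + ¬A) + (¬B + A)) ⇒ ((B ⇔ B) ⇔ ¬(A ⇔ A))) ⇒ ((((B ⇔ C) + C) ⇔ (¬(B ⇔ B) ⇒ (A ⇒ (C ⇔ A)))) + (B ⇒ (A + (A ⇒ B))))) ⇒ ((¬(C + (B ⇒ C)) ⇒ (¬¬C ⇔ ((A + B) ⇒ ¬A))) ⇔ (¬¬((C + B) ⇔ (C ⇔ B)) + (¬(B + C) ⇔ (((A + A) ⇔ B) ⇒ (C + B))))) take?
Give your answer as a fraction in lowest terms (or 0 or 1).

B ⇒ B = 2/5 ⇒ 2/5 = 1
(B ⇒ B) ⇔ C = 1 ⇔ 3/5 = 3/5
¬A = ¬3/5 = 2/5
((B ⇒ B) ⇔ C) + ¬A = 3/5 + 2/5 = 3/5
¬B = ¬2/5 = 3/5
¬B + A = 3/5 + 3/5 = 3/5
(((B ⇒ B) ⇔ C) + ¬A) + (¬B + A) = 3/5 + 3/5 = 3/5
B ⇔ B = 2/5 ⇔ 2/5 = 1
A ⇔ A = 3/5 ⇔ 3/5 = 1
¬(A ⇔ A) = ¬1 = 0
(B ⇔ B) ⇔ ¬(A ⇔ A) = 1 ⇔ 0 = 0
((((B ⇒ B) ⇔ C) + ¬A) + (¬B + A)) ⇒ ((B ⇔ B) ⇔ ¬(A ⇔ A)) = 3/5 ⇒ 0 = 2/5
B ⇔ C = 2/5 ⇔ 3/5 = 4/5
(B ⇔ C) + C = 4/5 + 3/5 = 4/5
B ⇔ B = 2/5 ⇔ 2/5 = 1
¬(B ⇔ B) = ¬1 = 0
C ⇔ A = 3/5 ⇔ 3/5 = 1
A ⇒ (C ⇔ A) = 3/5 ⇒ 1 = 1
¬(B ⇔ B) ⇒ (A ⇒ (C ⇔ A)) = 0 ⇒ 1 = 1
((B ⇔ C) + C) ⇔ (¬(B ⇔ B) ⇒ (A ⇒ (C ⇔ A))) = 4/5 ⇔ 1 = 4/5
A ⇒ B = 3/5 ⇒ 2/5 = 4/5
A + (A ⇒ B) = 3/5 + 4/5 = 4/5
B ⇒ (A + (A ⇒ B)) = 2/5 ⇒ 4/5 = 1
(((B ⇔ C) + C) ⇔ (¬(B ⇔ B) ⇒ (A ⇒ (C ⇔ A)))) + (B ⇒ (A + (A ⇒ B))) = 4/5 + 1 = 1
(((((B ⇒ B) ⇔ C) + ¬A) + (¬B + A)) ⇒ ((B ⇔ B) ⇔ ¬(A ⇔ A))) ⇒ ((((B ⇔ C) + C) ⇔ (¬(B ⇔ B) ⇒ (A ⇒ (C ⇔ A)))) + (B ⇒ (A + (A ⇒ B)))) = 2/5 ⇒ 1 = 1
B ⇒ C = 2/5 ⇒ 3/5 = 1
C + (B ⇒ C) = 3/5 + 1 = 1
¬(C + (B ⇒ C)) = ¬1 = 0
¬C = ¬3/5 = 2/5
¬¬C = ¬2/5 = 3/5
A + B = 3/5 + 2/5 = 3/5
¬A = ¬3/5 = 2/5
(A + B) ⇒ ¬A = 3/5 ⇒ 2/5 = 4/5
¬¬C ⇔ ((A + B) ⇒ ¬A) = 3/5 ⇔ 4/5 = 4/5
¬(C + (B ⇒ C)) ⇒ (¬¬C ⇔ ((A + B) ⇒ ¬A)) = 0 ⇒ 4/5 = 1
C + B = 3/5 + 2/5 = 3/5
C ⇔ B = 3/5 ⇔ 2/5 = 4/5
(C + B) ⇔ (C ⇔ B) = 3/5 ⇔ 4/5 = 4/5
¬((C + B) ⇔ (C ⇔ B)) = ¬4/5 = 1/5
¬¬((C + B) ⇔ (C ⇔ B)) = ¬1/5 = 4/5
B + C = 2/5 + 3/5 = 3/5
¬(B + C) = ¬3/5 = 2/5
A + A = 3/5 + 3/5 = 3/5
(A + A) ⇔ B = 3/5 ⇔ 2/5 = 4/5
C + B = 3/5 + 2/5 = 3/5
((A + A) ⇔ B) ⇒ (C + B) = 4/5 ⇒ 3/5 = 4/5
¬(B + C) ⇔ (((A + A) ⇔ B) ⇒ (C + B)) = 2/5 ⇔ 4/5 = 3/5
¬¬((C + B) ⇔ (C ⇔ B)) + (¬(B + C) ⇔ (((A + A) ⇔ B) ⇒ (C + B))) = 4/5 + 3/5 = 4/5
(¬(C + (B ⇒ C)) ⇒ (¬¬C ⇔ ((A + B) ⇒ ¬A))) ⇔ (¬¬((C + B) ⇔ (C ⇔ B)) + (¬(B + C) ⇔ (((A + A) ⇔ B) ⇒ (C + B)))) = 1 ⇔ 4/5 = 4/5
((((((B ⇒ B) ⇔ C) + ¬A) + (¬B + A)) ⇒ ((B ⇔ B) ⇔ ¬(A ⇔ A))) ⇒ ((((B ⇔ C) + C) ⇔ (¬(B ⇔ B) ⇒ (A ⇒ (C ⇔ A)))) + (B ⇒ (A + (A ⇒ B))))) ⇒ ((¬(C + (B ⇒ C)) ⇒ (¬¬C ⇔ ((A + B) ⇒ ¬A))) ⇔ (¬¬((C + B) ⇔ (C ⇔ B)) + (¬(B + C) ⇔ (((A + A) ⇔ B) ⇒ (C + B))))) = 1 ⇒ 4/5 = 4/5

4/5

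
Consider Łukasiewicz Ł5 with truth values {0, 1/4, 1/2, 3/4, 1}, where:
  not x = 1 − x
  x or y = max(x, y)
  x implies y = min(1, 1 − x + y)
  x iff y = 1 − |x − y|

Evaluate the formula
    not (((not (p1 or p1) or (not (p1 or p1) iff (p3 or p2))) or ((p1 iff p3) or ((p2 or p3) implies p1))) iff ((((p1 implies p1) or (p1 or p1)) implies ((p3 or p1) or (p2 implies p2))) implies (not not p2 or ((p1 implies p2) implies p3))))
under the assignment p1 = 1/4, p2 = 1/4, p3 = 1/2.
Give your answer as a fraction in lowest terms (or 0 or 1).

1/4

p1 or p1 = 1/4 or 1/4 = 1/4
not (p1 or p1) = not 1/4 = 3/4
p1 or p1 = 1/4 or 1/4 = 1/4
not (p1 or p1) = not 1/4 = 3/4
p3 or p2 = 1/2 or 1/4 = 1/2
not (p1 or p1) iff (p3 or p2) = 3/4 iff 1/2 = 3/4
not (p1 or p1) or (not (p1 or p1) iff (p3 or p2)) = 3/4 or 3/4 = 3/4
p1 iff p3 = 1/4 iff 1/2 = 3/4
p2 or p3 = 1/4 or 1/2 = 1/2
(p2 or p3) implies p1 = 1/2 implies 1/4 = 3/4
(p1 iff p3) or ((p2 or p3) implies p1) = 3/4 or 3/4 = 3/4
(not (p1 or p1) or (not (p1 or p1) iff (p3 or p2))) or ((p1 iff p3) or ((p2 or p3) implies p1)) = 3/4 or 3/4 = 3/4
p1 implies p1 = 1/4 implies 1/4 = 1
p1 or p1 = 1/4 or 1/4 = 1/4
(p1 implies p1) or (p1 or p1) = 1 or 1/4 = 1
p3 or p1 = 1/2 or 1/4 = 1/2
p2 implies p2 = 1/4 implies 1/4 = 1
(p3 or p1) or (p2 implies p2) = 1/2 or 1 = 1
((p1 implies p1) or (p1 or p1)) implies ((p3 or p1) or (p2 implies p2)) = 1 implies 1 = 1
not p2 = not 1/4 = 3/4
not not p2 = not 3/4 = 1/4
p1 implies p2 = 1/4 implies 1/4 = 1
(p1 implies p2) implies p3 = 1 implies 1/2 = 1/2
not not p2 or ((p1 implies p2) implies p3) = 1/4 or 1/2 = 1/2
(((p1 implies p1) or (p1 or p1)) implies ((p3 or p1) or (p2 implies p2))) implies (not not p2 or ((p1 implies p2) implies p3)) = 1 implies 1/2 = 1/2
((not (p1 or p1) or (not (p1 or p1) iff (p3 or p2))) or ((p1 iff p3) or ((p2 or p3) implies p1))) iff ((((p1 implies p1) or (p1 or p1)) implies ((p3 or p1) or (p2 implies p2))) implies (not not p2 or ((p1 implies p2) implies p3))) = 3/4 iff 1/2 = 3/4
not (((not (p1 or p1) or (not (p1 or p1) iff (p3 or p2))) or ((p1 iff p3) or ((p2 or p3) implies p1))) iff ((((p1 implies p1) or (p1 or p1)) implies ((p3 or p1) or (p2 implies p2))) implies (not not p2 or ((p1 implies p2) implies p3)))) = not 3/4 = 1/4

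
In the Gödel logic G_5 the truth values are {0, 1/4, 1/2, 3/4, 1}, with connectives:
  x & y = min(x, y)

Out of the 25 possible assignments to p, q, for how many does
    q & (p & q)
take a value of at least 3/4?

value 1: 1 assignment (counts)
value 3/4: 3 assignments (counts)
value 1/2: 5 assignments
value 1/4: 7 assignments
value 0: 9 assignments
So 4 of the 25 assignments meet the threshold.

4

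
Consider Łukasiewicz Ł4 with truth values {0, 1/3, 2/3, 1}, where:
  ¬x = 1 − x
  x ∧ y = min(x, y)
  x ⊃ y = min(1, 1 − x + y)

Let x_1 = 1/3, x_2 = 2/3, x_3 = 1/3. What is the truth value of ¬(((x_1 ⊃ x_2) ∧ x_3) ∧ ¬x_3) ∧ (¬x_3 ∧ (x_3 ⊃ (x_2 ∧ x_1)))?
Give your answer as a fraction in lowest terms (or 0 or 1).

x_1 ⊃ x_2 = 1/3 ⊃ 2/3 = 1
(x_1 ⊃ x_2) ∧ x_3 = 1 ∧ 1/3 = 1/3
¬x_3 = ¬1/3 = 2/3
((x_1 ⊃ x_2) ∧ x_3) ∧ ¬x_3 = 1/3 ∧ 2/3 = 1/3
¬(((x_1 ⊃ x_2) ∧ x_3) ∧ ¬x_3) = ¬1/3 = 2/3
¬x_3 = ¬1/3 = 2/3
x_2 ∧ x_1 = 2/3 ∧ 1/3 = 1/3
x_3 ⊃ (x_2 ∧ x_1) = 1/3 ⊃ 1/3 = 1
¬x_3 ∧ (x_3 ⊃ (x_2 ∧ x_1)) = 2/3 ∧ 1 = 2/3
¬(((x_1 ⊃ x_2) ∧ x_3) ∧ ¬x_3) ∧ (¬x_3 ∧ (x_3 ⊃ (x_2 ∧ x_1))) = 2/3 ∧ 2/3 = 2/3

2/3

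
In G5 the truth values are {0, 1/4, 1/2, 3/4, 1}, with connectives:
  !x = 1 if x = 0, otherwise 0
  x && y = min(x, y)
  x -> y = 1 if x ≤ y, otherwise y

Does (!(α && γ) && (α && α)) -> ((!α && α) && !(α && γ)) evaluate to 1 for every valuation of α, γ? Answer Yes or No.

No

Counterexample: take α = 1/4, γ = 0.
α && γ = 1/4 && 0 = 0
!(α && γ) = !0 = 1
α && α = 1/4 && 1/4 = 1/4
!(α && γ) && (α && α) = 1 && 1/4 = 1/4
!α = !1/4 = 0
!α && α = 0 && 1/4 = 0
α && γ = 1/4 && 0 = 0
!(α && γ) = !0 = 1
(!α && α) && !(α && γ) = 0 && 1 = 0
(!(α && γ) && (α && α)) -> ((!α && α) && !(α && γ)) = 1/4 -> 0 = 0
This gives 0 ≠ 1.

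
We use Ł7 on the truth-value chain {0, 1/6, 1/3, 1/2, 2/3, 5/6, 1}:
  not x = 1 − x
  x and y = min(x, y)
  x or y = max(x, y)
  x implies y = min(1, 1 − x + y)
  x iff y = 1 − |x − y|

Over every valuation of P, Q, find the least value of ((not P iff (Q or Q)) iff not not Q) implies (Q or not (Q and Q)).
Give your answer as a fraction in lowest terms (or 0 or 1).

Take P = 0, Q = 1/2:
not P = not 0 = 1
Q or Q = 1/2 or 1/2 = 1/2
not P iff (Q or Q) = 1 iff 1/2 = 1/2
not Q = not 1/2 = 1/2
not not Q = not 1/2 = 1/2
(not P iff (Q or Q)) iff not not Q = 1/2 iff 1/2 = 1
Q and Q = 1/2 and 1/2 = 1/2
not (Q and Q) = not 1/2 = 1/2
Q or not (Q and Q) = 1/2 or 1/2 = 1/2
((not P iff (Q or Q)) iff not not Q) implies (Q or not (Q and Q)) = 1 implies 1/2 = 1/2
No assignment yields a value below 1/2, so this is the minimum.

1/2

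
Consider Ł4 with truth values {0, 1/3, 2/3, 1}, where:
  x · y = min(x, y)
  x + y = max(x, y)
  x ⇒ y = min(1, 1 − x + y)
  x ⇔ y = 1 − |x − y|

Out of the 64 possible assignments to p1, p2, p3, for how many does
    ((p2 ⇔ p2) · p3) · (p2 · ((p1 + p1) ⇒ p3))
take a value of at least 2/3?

value 1: 4 assignments (counts)
value 2/3: 12 assignments (counts)
value 1/3: 20 assignments
value 0: 28 assignments
So 16 of the 64 assignments meet the threshold.

16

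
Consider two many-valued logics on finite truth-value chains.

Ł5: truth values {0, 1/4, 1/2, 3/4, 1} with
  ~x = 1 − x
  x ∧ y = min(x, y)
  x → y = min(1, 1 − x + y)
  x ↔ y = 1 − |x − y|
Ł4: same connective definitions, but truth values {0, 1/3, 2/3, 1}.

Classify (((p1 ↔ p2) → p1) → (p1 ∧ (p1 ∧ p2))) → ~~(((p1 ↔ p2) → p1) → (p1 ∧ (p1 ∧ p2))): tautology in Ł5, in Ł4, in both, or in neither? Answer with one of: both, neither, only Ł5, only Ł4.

In Ł5: every assignment gives 1 — tautology.
In Ł4: every assignment gives 1 — tautology.

both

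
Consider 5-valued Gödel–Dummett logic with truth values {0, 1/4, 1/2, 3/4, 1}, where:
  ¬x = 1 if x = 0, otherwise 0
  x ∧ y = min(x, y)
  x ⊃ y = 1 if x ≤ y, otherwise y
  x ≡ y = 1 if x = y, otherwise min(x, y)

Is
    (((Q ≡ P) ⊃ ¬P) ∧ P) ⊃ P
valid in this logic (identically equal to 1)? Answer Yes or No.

Yes

At P = 1/4, Q = 1, for instance:
Q ≡ P = 1 ≡ 1/4 = 1/4
¬P = ¬1/4 = 0
(Q ≡ P) ⊃ ¬P = 1/4 ⊃ 0 = 0
((Q ≡ P) ⊃ ¬P) ∧ P = 0 ∧ 1/4 = 0
(((Q ≡ P) ⊃ ¬P) ∧ P) ⊃ P = 0 ⊃ 1/4 = 1
and checking the remaining 24 assignments likewise gives ≥ 1 in every case.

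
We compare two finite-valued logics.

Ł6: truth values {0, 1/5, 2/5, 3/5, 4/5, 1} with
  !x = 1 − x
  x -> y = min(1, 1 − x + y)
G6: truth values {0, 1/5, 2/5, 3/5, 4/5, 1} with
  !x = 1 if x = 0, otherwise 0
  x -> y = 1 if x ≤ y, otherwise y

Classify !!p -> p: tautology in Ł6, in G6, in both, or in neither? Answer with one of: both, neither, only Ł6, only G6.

In Ł6: every assignment gives 1 — tautology.
In G6: at p = 1/5 the value is 1/5 — not a tautology.

only Ł6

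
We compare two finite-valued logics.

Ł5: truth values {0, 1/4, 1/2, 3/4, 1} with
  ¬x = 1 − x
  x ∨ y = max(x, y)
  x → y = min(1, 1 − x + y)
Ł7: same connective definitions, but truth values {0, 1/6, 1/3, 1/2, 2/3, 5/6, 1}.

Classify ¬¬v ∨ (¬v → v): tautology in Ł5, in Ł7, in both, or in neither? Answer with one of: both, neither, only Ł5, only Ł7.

In Ł5: at v = 0 the value is 0 — not a tautology.
In Ł7: at v = 0 the value is 0 — not a tautology.

neither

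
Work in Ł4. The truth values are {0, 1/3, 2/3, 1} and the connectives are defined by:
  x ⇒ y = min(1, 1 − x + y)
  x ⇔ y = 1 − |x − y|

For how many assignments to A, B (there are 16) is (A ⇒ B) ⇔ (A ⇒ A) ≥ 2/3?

13

A = 0, B = 0 ↦ 1  ≥
A = 0, B = 1/3 ↦ 1  ≥
A = 0, B = 2/3 ↦ 1  ≥
A = 0, B = 1 ↦ 1  ≥
A = 1/3, B = 0 ↦ 2/3  ≥
A = 1/3, B = 1/3 ↦ 1  ≥
A = 1/3, B = 2/3 ↦ 1  ≥
A = 1/3, B = 1 ↦ 1  ≥
A = 2/3, B = 0 ↦ 1/3  <
A = 2/3, B = 1/3 ↦ 2/3  ≥
A = 2/3, B = 2/3 ↦ 1  ≥
A = 2/3, B = 1 ↦ 1  ≥
A = 1, B = 0 ↦ 0  <
A = 1, B = 1/3 ↦ 1/3  <
A = 1, B = 2/3 ↦ 2/3  ≥
A = 1, B = 1 ↦ 1  ≥
So 13 of the 16 assignments meet the threshold.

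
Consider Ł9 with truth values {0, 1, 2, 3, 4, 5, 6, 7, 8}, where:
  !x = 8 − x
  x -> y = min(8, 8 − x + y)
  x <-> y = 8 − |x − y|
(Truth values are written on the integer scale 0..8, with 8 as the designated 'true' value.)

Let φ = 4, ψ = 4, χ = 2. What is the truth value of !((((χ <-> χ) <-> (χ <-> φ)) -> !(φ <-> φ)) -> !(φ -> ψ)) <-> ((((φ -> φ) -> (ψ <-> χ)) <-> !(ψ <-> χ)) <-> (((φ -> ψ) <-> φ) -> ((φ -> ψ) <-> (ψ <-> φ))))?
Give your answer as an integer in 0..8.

6

χ <-> χ = 2 <-> 2 = 8
χ <-> φ = 2 <-> 4 = 6
(χ <-> χ) <-> (χ <-> φ) = 8 <-> 6 = 6
φ <-> φ = 4 <-> 4 = 8
!(φ <-> φ) = !8 = 0
((χ <-> χ) <-> (χ <-> φ)) -> !(φ <-> φ) = 6 -> 0 = 2
φ -> ψ = 4 -> 4 = 8
!(φ -> ψ) = !8 = 0
(((χ <-> χ) <-> (χ <-> φ)) -> !(φ <-> φ)) -> !(φ -> ψ) = 2 -> 0 = 6
!((((χ <-> χ) <-> (χ <-> φ)) -> !(φ <-> φ)) -> !(φ -> ψ)) = !6 = 2
φ -> φ = 4 -> 4 = 8
ψ <-> χ = 4 <-> 2 = 6
(φ -> φ) -> (ψ <-> χ) = 8 -> 6 = 6
ψ <-> χ = 4 <-> 2 = 6
!(ψ <-> χ) = !6 = 2
((φ -> φ) -> (ψ <-> χ)) <-> !(ψ <-> χ) = 6 <-> 2 = 4
φ -> ψ = 4 -> 4 = 8
(φ -> ψ) <-> φ = 8 <-> 4 = 4
φ -> ψ = 4 -> 4 = 8
ψ <-> φ = 4 <-> 4 = 8
(φ -> ψ) <-> (ψ <-> φ) = 8 <-> 8 = 8
((φ -> ψ) <-> φ) -> ((φ -> ψ) <-> (ψ <-> φ)) = 4 -> 8 = 8
(((φ -> φ) -> (ψ <-> χ)) <-> !(ψ <-> χ)) <-> (((φ -> ψ) <-> φ) -> ((φ -> ψ) <-> (ψ <-> φ))) = 4 <-> 8 = 4
!((((χ <-> χ) <-> (χ <-> φ)) -> !(φ <-> φ)) -> !(φ -> ψ)) <-> ((((φ -> φ) -> (ψ <-> χ)) <-> !(ψ <-> χ)) <-> (((φ -> ψ) <-> φ) -> ((φ -> ψ) <-> (ψ <-> φ)))) = 2 <-> 4 = 6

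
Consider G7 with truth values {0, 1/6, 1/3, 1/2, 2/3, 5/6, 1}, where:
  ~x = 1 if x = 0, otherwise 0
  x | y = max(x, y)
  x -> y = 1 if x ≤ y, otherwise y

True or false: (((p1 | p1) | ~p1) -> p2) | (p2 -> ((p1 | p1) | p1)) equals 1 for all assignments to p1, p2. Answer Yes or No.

Counterexample: take p1 = 0, p2 = 1/6.
p1 | p1 = 0 | 0 = 0
~p1 = ~0 = 1
(p1 | p1) | ~p1 = 0 | 1 = 1
((p1 | p1) | ~p1) -> p2 = 1 -> 1/6 = 1/6
p1 | p1 = 0 | 0 = 0
(p1 | p1) | p1 = 0 | 0 = 0
p2 -> ((p1 | p1) | p1) = 1/6 -> 0 = 0
(((p1 | p1) | ~p1) -> p2) | (p2 -> ((p1 | p1) | p1)) = 1/6 | 0 = 1/6
This gives 1/6 ≠ 1.

No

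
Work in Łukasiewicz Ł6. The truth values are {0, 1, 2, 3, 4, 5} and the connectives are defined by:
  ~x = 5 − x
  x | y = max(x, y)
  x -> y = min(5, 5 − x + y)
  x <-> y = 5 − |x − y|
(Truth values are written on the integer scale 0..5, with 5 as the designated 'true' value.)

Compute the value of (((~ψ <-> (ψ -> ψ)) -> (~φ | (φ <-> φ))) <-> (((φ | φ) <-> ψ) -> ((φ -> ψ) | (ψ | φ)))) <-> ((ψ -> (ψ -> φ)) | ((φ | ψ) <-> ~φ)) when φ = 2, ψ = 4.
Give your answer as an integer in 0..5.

~ψ = ~4 = 1
ψ -> ψ = 4 -> 4 = 5
~ψ <-> (ψ -> ψ) = 1 <-> 5 = 1
~φ = ~2 = 3
φ <-> φ = 2 <-> 2 = 5
~φ | (φ <-> φ) = 3 | 5 = 5
(~ψ <-> (ψ -> ψ)) -> (~φ | (φ <-> φ)) = 1 -> 5 = 5
φ | φ = 2 | 2 = 2
(φ | φ) <-> ψ = 2 <-> 4 = 3
φ -> ψ = 2 -> 4 = 5
ψ | φ = 4 | 2 = 4
(φ -> ψ) | (ψ | φ) = 5 | 4 = 5
((φ | φ) <-> ψ) -> ((φ -> ψ) | (ψ | φ)) = 3 -> 5 = 5
((~ψ <-> (ψ -> ψ)) -> (~φ | (φ <-> φ))) <-> (((φ | φ) <-> ψ) -> ((φ -> ψ) | (ψ | φ))) = 5 <-> 5 = 5
ψ -> φ = 4 -> 2 = 3
ψ -> (ψ -> φ) = 4 -> 3 = 4
φ | ψ = 2 | 4 = 4
~φ = ~2 = 3
(φ | ψ) <-> ~φ = 4 <-> 3 = 4
(ψ -> (ψ -> φ)) | ((φ | ψ) <-> ~φ) = 4 | 4 = 4
(((~ψ <-> (ψ -> ψ)) -> (~φ | (φ <-> φ))) <-> (((φ | φ) <-> ψ) -> ((φ -> ψ) | (ψ | φ)))) <-> ((ψ -> (ψ -> φ)) | ((φ | ψ) <-> ~φ)) = 5 <-> 4 = 4

4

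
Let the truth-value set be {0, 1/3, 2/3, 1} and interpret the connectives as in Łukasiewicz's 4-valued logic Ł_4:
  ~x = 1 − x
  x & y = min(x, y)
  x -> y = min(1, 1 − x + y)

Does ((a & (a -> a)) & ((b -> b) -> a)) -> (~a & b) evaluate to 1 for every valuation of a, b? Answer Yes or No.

Counterexample: take a = 1/3, b = 0.
a -> a = 1/3 -> 1/3 = 1
a & (a -> a) = 1/3 & 1 = 1/3
b -> b = 0 -> 0 = 1
(b -> b) -> a = 1 -> 1/3 = 1/3
(a & (a -> a)) & ((b -> b) -> a) = 1/3 & 1/3 = 1/3
~a = ~1/3 = 2/3
~a & b = 2/3 & 0 = 0
((a & (a -> a)) & ((b -> b) -> a)) -> (~a & b) = 1/3 -> 0 = 2/3
This gives 2/3 ≠ 1.

No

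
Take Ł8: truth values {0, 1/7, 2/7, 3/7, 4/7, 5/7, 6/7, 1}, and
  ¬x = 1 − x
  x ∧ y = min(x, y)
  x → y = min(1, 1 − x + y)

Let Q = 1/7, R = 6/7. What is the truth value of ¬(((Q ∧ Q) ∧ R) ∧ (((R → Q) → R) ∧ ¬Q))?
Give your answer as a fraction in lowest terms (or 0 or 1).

Q ∧ Q = 1/7 ∧ 1/7 = 1/7
(Q ∧ Q) ∧ R = 1/7 ∧ 6/7 = 1/7
R → Q = 6/7 → 1/7 = 2/7
(R → Q) → R = 2/7 → 6/7 = 1
¬Q = ¬1/7 = 6/7
((R → Q) → R) ∧ ¬Q = 1 ∧ 6/7 = 6/7
((Q ∧ Q) ∧ R) ∧ (((R → Q) → R) ∧ ¬Q) = 1/7 ∧ 6/7 = 1/7
¬(((Q ∧ Q) ∧ R) ∧ (((R → Q) → R) ∧ ¬Q)) = ¬1/7 = 6/7

6/7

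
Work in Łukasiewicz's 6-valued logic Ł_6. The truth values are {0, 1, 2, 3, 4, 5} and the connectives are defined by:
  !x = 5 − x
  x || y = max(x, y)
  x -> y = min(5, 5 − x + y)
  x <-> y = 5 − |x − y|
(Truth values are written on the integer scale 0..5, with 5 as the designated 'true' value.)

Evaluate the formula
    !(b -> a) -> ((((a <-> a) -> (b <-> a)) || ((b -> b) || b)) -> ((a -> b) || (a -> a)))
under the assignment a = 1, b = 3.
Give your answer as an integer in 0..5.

b -> a = 3 -> 1 = 3
!(b -> a) = !3 = 2
a <-> a = 1 <-> 1 = 5
b <-> a = 3 <-> 1 = 3
(a <-> a) -> (b <-> a) = 5 -> 3 = 3
b -> b = 3 -> 3 = 5
(b -> b) || b = 5 || 3 = 5
((a <-> a) -> (b <-> a)) || ((b -> b) || b) = 3 || 5 = 5
a -> b = 1 -> 3 = 5
a -> a = 1 -> 1 = 5
(a -> b) || (a -> a) = 5 || 5 = 5
(((a <-> a) -> (b <-> a)) || ((b -> b) || b)) -> ((a -> b) || (a -> a)) = 5 -> 5 = 5
!(b -> a) -> ((((a <-> a) -> (b <-> a)) || ((b -> b) || b)) -> ((a -> b) || (a -> a))) = 2 -> 5 = 5

5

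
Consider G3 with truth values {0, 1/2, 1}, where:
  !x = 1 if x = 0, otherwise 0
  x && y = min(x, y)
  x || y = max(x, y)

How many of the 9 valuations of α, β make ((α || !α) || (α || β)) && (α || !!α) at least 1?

4

α = 0, β = 0 ↦ 0  <
α = 0, β = 1/2 ↦ 0  <
α = 0, β = 1 ↦ 0  <
α = 1/2, β = 0 ↦ 1/2  <
α = 1/2, β = 1/2 ↦ 1/2  <
α = 1/2, β = 1 ↦ 1  ≥
α = 1, β = 0 ↦ 1  ≥
α = 1, β = 1/2 ↦ 1  ≥
α = 1, β = 1 ↦ 1  ≥
So 4 of the 9 assignments meet the threshold.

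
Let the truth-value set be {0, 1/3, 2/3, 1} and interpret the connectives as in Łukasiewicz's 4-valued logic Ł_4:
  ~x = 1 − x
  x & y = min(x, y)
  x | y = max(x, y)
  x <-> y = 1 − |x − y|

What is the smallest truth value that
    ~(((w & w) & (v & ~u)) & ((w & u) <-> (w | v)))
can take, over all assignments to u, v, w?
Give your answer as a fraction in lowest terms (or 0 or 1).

1/3

Take u = 1/3, v = 2/3, w = 2/3:
w & w = 2/3 & 2/3 = 2/3
~u = ~1/3 = 2/3
v & ~u = 2/3 & 2/3 = 2/3
(w & w) & (v & ~u) = 2/3 & 2/3 = 2/3
w & u = 2/3 & 1/3 = 1/3
w | v = 2/3 | 2/3 = 2/3
(w & u) <-> (w | v) = 1/3 <-> 2/3 = 2/3
((w & w) & (v & ~u)) & ((w & u) <-> (w | v)) = 2/3 & 2/3 = 2/3
~(((w & w) & (v & ~u)) & ((w & u) <-> (w | v))) = ~2/3 = 1/3
No assignment yields a value below 1/3, so this is the minimum.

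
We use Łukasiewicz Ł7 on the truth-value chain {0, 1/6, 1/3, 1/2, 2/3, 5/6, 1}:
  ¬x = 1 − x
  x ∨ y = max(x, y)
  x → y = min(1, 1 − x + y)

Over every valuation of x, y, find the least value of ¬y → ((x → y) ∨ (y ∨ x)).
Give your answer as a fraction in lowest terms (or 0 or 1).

1/2

Take x = 1/2, y = 0:
¬y = ¬0 = 1
x → y = 1/2 → 0 = 1/2
y ∨ x = 0 ∨ 1/2 = 1/2
(x → y) ∨ (y ∨ x) = 1/2 ∨ 1/2 = 1/2
¬y → ((x → y) ∨ (y ∨ x)) = 1 → 1/2 = 1/2
No assignment yields a value below 1/2, so this is the minimum.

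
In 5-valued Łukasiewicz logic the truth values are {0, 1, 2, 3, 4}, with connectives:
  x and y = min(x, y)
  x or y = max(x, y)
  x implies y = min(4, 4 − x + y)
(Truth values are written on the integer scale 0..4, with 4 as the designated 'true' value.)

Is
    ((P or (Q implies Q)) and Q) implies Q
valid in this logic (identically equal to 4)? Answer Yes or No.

Yes

At P = 1, Q = 0, for instance:
Q implies Q = 0 implies 0 = 4
P or (Q implies Q) = 1 or 4 = 4
(P or (Q implies Q)) and Q = 4 and 0 = 0
((P or (Q implies Q)) and Q) implies Q = 0 implies 0 = 4
and checking the remaining 24 assignments likewise gives ≥ 4 in every case.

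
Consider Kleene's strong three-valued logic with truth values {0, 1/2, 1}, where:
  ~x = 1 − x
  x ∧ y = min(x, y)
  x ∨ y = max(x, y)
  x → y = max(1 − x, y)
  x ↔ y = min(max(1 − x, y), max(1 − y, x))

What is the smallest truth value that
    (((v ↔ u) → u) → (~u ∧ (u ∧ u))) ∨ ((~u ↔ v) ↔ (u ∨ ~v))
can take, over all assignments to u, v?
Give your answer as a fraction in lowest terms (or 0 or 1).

Take u = 0, v = 1:
v ↔ u = 1 ↔ 0 = 0
(v ↔ u) → u = 0 → 0 = 1
~u = ~0 = 1
u ∧ u = 0 ∧ 0 = 0
~u ∧ (u ∧ u) = 1 ∧ 0 = 0
((v ↔ u) → u) → (~u ∧ (u ∧ u)) = 1 → 0 = 0
~u = ~0 = 1
~u ↔ v = 1 ↔ 1 = 1
~v = ~1 = 0
u ∨ ~v = 0 ∨ 0 = 0
(~u ↔ v) ↔ (u ∨ ~v) = 1 ↔ 0 = 0
(((v ↔ u) → u) → (~u ∧ (u ∧ u))) ∨ ((~u ↔ v) ↔ (u ∨ ~v)) = 0 ∨ 0 = 0
No assignment yields a value below 0, so this is the minimum.

0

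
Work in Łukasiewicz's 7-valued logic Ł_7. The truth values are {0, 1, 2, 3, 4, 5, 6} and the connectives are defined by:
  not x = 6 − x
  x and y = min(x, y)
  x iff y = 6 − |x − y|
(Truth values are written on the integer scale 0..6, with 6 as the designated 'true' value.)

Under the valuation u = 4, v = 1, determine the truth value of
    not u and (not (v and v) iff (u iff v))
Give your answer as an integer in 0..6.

2

not u = not 4 = 2
v and v = 1 and 1 = 1
not (v and v) = not 1 = 5
u iff v = 4 iff 1 = 3
not (v and v) iff (u iff v) = 5 iff 3 = 4
not u and (not (v and v) iff (u iff v)) = 2 and 4 = 2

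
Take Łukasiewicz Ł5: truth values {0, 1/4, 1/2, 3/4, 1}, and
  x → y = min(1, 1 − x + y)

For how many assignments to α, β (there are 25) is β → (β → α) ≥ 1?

19

value 1: 19 assignments (counts)
value 3/4: 2 assignments
value 1/2: 2 assignments
value 1/4: 1 assignment
value 0: 1 assignment
So 19 of the 25 assignments meet the threshold.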